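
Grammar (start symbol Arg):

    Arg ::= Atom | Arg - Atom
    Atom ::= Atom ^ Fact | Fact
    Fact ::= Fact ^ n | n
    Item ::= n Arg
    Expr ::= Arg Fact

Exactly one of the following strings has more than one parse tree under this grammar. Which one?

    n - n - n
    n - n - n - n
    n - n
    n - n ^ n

n - n ^ n

n - n - n: 1 tree
n - n - n - n: 1 tree
n - n: 1 tree
n - n ^ n: 2 trees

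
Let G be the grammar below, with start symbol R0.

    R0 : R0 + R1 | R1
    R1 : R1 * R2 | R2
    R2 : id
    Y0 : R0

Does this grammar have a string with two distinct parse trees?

Only R0, R1, R2 are reachable from R0; ignoring the rest: R0 → R0 + R1 | R1  ;  R1 → R1 * R2 | R2  — a left-associative chain with R2 at the bottom. Each string factors uniquely by precedence.

Unambiguous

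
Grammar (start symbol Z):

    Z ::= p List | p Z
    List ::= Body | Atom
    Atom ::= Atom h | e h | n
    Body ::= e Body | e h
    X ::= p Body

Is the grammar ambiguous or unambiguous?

Ambiguous

Witness: p e h

Derivation 1: Z ⇒ p List ⇒ p Body ⇒ p e h
Derivation 2: Z ⇒ p List ⇒ p Atom ⇒ p e h

Two distinct leftmost derivations for the same string.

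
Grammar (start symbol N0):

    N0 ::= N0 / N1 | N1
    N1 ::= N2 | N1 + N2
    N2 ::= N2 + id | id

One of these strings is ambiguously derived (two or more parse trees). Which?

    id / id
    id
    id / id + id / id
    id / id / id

id / id: 1 tree
id: 1 tree
id / id + id / id: 2 trees
id / id / id: 1 tree

id / id + id / id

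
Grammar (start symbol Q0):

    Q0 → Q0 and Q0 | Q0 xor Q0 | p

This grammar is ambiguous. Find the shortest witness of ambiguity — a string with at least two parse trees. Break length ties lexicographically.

length 1: no string has ≥2 trees
length 3: no string has ≥2 trees
length 5: p and p and p has 2 parse trees

Two derivations of p and p and p:
  Q0 ⇒ Q0 and Q0 ⇒ Q0 and Q0 and Q0 ⇒ p and Q0 and Q0 ⇒ p and p and Q0 ⇒ p and p and p
  Q0 ⇒ Q0 and Q0 ⇒ p and Q0 ⇒ p and Q0 and Q0 ⇒ p and p and Q0 ⇒ p and p and p

p and p and p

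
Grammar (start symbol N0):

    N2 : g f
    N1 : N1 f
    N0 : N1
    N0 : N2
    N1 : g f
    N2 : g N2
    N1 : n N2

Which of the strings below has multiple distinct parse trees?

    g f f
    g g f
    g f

g f f: 1 tree
g g f: 1 tree
g f: 2 trees

g f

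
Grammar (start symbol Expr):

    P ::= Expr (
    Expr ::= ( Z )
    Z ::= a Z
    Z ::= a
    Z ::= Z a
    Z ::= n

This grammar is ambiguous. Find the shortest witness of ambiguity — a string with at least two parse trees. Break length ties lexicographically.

length 3: no string has ≥2 trees
length 4: ( a a ) has 2 parse trees

Two derivations of ( a a ):
  Expr ⇒ ( Z ) ⇒ ( a Z ) ⇒ ( a a )
  Expr ⇒ ( Z ) ⇒ ( Z a ) ⇒ ( a a )

( a a )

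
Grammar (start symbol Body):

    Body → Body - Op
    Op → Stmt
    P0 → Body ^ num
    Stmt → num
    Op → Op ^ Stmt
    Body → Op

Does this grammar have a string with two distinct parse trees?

Only Body, Op, Stmt are reachable from Body; ignoring the rest: The grammar is stratified — Body handles '-' (left-recursive), Op handles '^', Stmt atoms. Each operator has a fixed associativity and precedence level, so every string has one parse.

Unambiguous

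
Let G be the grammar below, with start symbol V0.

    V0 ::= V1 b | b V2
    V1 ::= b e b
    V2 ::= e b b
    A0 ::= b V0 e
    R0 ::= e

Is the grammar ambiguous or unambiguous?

Witness: b e b b

Derivation 1: V0 ⇒ V1 b ⇒ b e b b
Derivation 2: V0 ⇒ b V2 ⇒ b e b b

Two distinct leftmost derivations for the same string.

Ambiguous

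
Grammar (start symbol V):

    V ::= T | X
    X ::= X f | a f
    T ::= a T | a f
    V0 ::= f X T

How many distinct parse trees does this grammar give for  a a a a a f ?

Parse trees for a a a a a f:
  [V [T a [T a [T a [T a [T a f]]]]]]

1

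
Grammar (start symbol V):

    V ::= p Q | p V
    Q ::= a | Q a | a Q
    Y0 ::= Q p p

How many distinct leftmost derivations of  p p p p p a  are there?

1

Parse trees for p p p p p a:
  [V p [V p [V p [V p [V p [Q a]]]]]]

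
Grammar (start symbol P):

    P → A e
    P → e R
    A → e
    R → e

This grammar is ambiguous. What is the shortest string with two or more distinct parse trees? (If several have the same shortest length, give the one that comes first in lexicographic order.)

e e

length 2: e e has 2 parse trees

Two derivations of e e:
  P ⇒ A e ⇒ e e
  P ⇒ e R ⇒ e e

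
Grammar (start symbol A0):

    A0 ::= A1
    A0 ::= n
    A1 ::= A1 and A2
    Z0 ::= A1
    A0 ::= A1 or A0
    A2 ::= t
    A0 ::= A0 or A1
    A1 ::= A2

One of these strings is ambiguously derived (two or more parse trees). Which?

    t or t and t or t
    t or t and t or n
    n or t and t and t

t or t and t or t

t or t and t or t: 4 trees
t or t and t or n: 1 tree
n or t and t and t: 1 tree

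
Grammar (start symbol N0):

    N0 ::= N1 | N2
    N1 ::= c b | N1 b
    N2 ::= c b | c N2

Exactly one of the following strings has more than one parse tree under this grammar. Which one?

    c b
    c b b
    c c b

c b: 2 trees
c b b: 1 tree
c c b: 1 tree

c b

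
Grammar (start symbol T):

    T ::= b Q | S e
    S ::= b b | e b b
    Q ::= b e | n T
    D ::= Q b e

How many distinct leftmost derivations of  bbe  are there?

Parse trees for bbe:
  [T b [Q b e]]
  [T [S b b] e]

2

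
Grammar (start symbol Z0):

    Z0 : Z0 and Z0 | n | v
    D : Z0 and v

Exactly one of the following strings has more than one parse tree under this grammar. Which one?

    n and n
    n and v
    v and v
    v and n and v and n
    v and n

v and n and v and n

n and n: 1 tree
n and v: 1 tree
v and v: 1 tree
v and n and v and n: 5 trees
v and n: 1 tree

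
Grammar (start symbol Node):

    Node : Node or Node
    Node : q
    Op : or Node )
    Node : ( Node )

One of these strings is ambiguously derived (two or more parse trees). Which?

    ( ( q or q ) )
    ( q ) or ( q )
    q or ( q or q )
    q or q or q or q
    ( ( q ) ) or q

q or q or q or q

( ( q or q ) ): 1 tree
( q ) or ( q ): 1 tree
q or ( q or q ): 1 tree
q or q or q or q: 5 trees
( ( q ) ) or q: 1 tree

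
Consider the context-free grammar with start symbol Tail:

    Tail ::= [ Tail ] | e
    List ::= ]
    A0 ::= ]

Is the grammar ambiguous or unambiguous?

Unambiguous

(List, A0 are unreachable from Tail, so their rules don't affect L(Tail).) Each string is a nest of matched brackets around a single atom. An opening bracket forces the recursive rule; an atom forces the base rule.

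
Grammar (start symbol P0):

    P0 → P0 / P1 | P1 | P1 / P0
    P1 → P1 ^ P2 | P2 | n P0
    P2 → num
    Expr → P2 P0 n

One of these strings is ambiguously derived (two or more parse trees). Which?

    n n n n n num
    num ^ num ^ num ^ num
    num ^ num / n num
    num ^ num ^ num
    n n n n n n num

num ^ num / n num

n n n n n num: 1 tree
num ^ num ^ num ^ num: 1 tree
num ^ num / n num: 2 trees
num ^ num ^ num: 1 tree
n n n n n n num: 1 tree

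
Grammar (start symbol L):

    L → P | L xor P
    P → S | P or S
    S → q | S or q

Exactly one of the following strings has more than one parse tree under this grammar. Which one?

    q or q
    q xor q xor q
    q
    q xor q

q or q

q or q: 2 trees
q xor q xor q: 1 tree
q: 1 tree
q xor q: 1 tree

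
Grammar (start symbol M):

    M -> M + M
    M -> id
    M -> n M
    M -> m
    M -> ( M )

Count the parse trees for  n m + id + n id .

5

Parse trees for n m + id + n id:
  [M [M n [M m]] + [M [M id] + [M n [M id]]]]
  [M [M [M n [M m]] + [M id]] + [M n [M id]]]
  [M [M n [M [M m] + [M id]]] + [M n [M id]]]
  [M n [M [M m] + [M [M id] + [M n [M id]]]]]
  [M n [M [M [M m] + [M id]] + [M n [M id]]]]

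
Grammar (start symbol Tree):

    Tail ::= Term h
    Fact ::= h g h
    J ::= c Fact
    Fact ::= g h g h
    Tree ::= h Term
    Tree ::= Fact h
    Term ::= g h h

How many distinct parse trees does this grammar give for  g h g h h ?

1

Parse trees for g h g h h:
  [Tree [Fact g h g h] h]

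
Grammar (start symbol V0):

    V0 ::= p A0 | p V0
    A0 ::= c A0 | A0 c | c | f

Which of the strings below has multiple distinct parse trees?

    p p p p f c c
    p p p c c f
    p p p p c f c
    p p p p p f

p p p p c f c

p p p p f c c: 1 tree
p p p c c f: 1 tree
p p p p c f c: 2 trees
p p p p p f: 1 tree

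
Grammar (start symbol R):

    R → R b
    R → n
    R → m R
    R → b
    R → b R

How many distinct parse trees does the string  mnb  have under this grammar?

Parse trees for mnb:
  [R [R m [R n]] b]
  [R m [R [R n] b]]

2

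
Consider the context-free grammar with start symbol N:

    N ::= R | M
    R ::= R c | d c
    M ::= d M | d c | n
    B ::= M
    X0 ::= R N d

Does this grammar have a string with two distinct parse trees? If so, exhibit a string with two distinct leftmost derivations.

Witness: d c

Derivation 1: N ⇒ R ⇒ d c
Derivation 2: N ⇒ M ⇒ d c

Two distinct leftmost derivations for the same string.

Ambiguous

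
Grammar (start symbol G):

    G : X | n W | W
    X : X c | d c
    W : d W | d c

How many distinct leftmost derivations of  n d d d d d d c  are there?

1

Parse trees for n d d d d d d c:
  [G n [W d [W d [W d [W d [W d [W d c]]]]]]]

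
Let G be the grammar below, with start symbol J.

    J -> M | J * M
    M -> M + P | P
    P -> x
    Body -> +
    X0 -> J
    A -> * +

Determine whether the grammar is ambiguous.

(Body, X0, A are unreachable from J, so their rules don't affect L(J).) The grammar is stratified — J handles '*' (left-recursive), M handles '+', P atoms. Each operator has a fixed associativity and precedence level, so every string has one parse.

Unambiguous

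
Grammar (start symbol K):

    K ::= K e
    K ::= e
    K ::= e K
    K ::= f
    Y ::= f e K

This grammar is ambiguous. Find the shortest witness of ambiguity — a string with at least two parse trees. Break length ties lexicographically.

length 1: no string has ≥2 trees
length 2: e e has 2 parse trees

Two derivations of e e:
  K ⇒ K e ⇒ e e
  K ⇒ e K ⇒ e e

e e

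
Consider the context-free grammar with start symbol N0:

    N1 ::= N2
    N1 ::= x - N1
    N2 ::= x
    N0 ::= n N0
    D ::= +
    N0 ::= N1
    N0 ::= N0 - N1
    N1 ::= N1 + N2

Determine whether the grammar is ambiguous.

Ambiguous

Witness: x - x

Derivation 1: N0 ⇒ N1 ⇒ x - N1 ⇒ x - N2 ⇒ x - x
Derivation 2: N0 ⇒ N0 - N1 ⇒ N1 - N1 ⇒ N2 - N1 ⇒ x - N1 ⇒ x - N2 ⇒ x - x

Two distinct leftmost derivations for the same string.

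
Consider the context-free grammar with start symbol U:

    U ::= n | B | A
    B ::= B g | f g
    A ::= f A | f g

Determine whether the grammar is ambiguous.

Witness: f g

Derivation 1: U ⇒ B ⇒ f g
Derivation 2: U ⇒ A ⇒ f g

Two distinct leftmost derivations for the same string.

Ambiguous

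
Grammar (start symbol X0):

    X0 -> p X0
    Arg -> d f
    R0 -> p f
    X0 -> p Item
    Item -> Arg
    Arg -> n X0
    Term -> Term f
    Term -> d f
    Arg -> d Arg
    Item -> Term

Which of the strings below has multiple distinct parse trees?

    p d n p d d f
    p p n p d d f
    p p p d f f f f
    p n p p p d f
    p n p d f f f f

p n p p p d f

p d n p d d f: 1 tree
p p n p d d f: 1 tree
p p p d f f f f: 1 tree
p n p p p d f: 2 trees
p n p d f f f f: 1 tree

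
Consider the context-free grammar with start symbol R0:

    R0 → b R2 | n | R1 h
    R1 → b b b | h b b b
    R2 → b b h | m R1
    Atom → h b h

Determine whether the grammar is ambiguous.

Ambiguous

Witness: b b b h

Derivation 1: R0 ⇒ b R2 ⇒ b b b h
Derivation 2: R0 ⇒ R1 h ⇒ b b b h

Two distinct leftmost derivations for the same string.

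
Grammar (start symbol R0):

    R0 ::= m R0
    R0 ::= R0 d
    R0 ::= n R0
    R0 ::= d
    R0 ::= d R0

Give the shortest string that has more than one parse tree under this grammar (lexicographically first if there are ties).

length 1: no string has ≥2 trees
length 2: d d has 2 parse trees

Two derivations of d d:
  R0 ⇒ R0 d ⇒ d d
  R0 ⇒ d R0 ⇒ d d

d d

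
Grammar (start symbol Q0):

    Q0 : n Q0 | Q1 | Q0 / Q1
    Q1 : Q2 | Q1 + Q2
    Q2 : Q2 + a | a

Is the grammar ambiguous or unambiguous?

Witness: a + a

Derivation 1: Q0 ⇒ Q1 ⇒ Q2 ⇒ Q2 + a ⇒ a + a
Derivation 2: Q0 ⇒ Q1 ⇒ Q1 + Q2 ⇒ Q2 + Q2 ⇒ a + Q2 ⇒ a + a

Two distinct leftmost derivations for the same string.

Ambiguous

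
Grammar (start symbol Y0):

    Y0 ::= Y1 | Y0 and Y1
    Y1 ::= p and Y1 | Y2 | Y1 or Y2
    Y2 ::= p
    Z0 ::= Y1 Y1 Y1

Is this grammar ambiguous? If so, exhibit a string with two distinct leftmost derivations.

Witness: p and p

Derivation 1: Y0 ⇒ Y1 ⇒ p and Y1 ⇒ p and Y2 ⇒ p and p
Derivation 2: Y0 ⇒ Y0 and Y1 ⇒ Y1 and Y1 ⇒ Y2 and Y1 ⇒ p and Y1 ⇒ p and Y2 ⇒ p and p

Two distinct leftmost derivations for the same string.

Ambiguous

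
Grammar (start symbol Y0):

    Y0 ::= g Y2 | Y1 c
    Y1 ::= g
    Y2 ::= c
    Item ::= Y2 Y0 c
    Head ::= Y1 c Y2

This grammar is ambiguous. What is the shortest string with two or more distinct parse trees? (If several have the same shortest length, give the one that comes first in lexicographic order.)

g c

length 2: g c has 2 parse trees

Two derivations of g c:
  Y0 ⇒ g Y2 ⇒ g c
  Y0 ⇒ Y1 c ⇒ g c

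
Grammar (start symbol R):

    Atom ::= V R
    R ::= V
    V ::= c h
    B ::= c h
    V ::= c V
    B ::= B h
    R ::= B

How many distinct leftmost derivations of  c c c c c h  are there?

1

Parse trees for c c c c c h:
  [R [V c [V c [V c [V c [V c h]]]]]]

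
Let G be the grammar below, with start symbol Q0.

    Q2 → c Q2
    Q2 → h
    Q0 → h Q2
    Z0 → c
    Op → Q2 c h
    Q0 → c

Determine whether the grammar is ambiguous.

Only Q0, Q2 are reachable from Q0; ignoring the rest: Each reachable nonterminal has at most one production per leading terminal, and all productions are right-linear; the derivation is determined token-by-token.

Unambiguous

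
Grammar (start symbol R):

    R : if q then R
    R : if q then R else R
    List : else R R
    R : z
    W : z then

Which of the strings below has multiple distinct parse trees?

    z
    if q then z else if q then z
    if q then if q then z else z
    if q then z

z: 1 tree
if q then z else if q then z: 1 tree
if q then if q then z else z: 2 trees
if q then z: 1 tree

if q then if q then z else z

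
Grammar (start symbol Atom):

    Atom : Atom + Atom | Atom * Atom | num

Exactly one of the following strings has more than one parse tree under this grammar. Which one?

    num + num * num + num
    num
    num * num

num + num * num + num: 5 trees
num: 1 tree
num * num: 1 tree

num + num * num + num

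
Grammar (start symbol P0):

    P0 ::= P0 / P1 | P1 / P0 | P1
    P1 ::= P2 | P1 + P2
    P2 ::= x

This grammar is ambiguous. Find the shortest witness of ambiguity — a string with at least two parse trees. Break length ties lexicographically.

x / x

length 1: no string has ≥2 trees
length 3: x / x has 2 parse trees

Two derivations of x / x:
  P0 ⇒ P0 / P1 ⇒ P1 / P1 ⇒ P2 / P1 ⇒ x / P1 ⇒ x / P2 ⇒ x / x
  P0 ⇒ P1 / P0 ⇒ P2 / P0 ⇒ x / P0 ⇒ x / P1 ⇒ x / P2 ⇒ x / x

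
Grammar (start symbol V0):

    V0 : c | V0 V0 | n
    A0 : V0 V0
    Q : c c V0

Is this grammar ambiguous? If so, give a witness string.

Witness: c c c

Derivation 1: V0 ⇒ V0 V0 ⇒ c V0 ⇒ c V0 V0 ⇒ c c V0 ⇒ c c c
Derivation 2: V0 ⇒ V0 V0 ⇒ V0 V0 V0 ⇒ c V0 V0 ⇒ c c V0 ⇒ c c c

Two distinct leftmost derivations for the same string.

Ambiguous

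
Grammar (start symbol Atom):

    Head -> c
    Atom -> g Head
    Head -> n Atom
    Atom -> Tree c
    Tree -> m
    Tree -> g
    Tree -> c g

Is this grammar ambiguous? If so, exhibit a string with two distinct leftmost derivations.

Witness: g c

Derivation 1: Atom ⇒ g Head ⇒ g c
Derivation 2: Atom ⇒ Tree c ⇒ g c

Two distinct leftmost derivations for the same string.

Ambiguous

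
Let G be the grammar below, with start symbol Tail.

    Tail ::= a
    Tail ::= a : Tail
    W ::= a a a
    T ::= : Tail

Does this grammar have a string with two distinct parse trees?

Unambiguous

Only Tail is reachable from Tail; ignoring the rest: Right-recursive list with a separator: after each atom, whether the separator follows determines the rule. One parse per string.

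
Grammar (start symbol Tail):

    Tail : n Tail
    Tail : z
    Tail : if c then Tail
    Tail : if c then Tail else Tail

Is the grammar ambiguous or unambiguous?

Ambiguous

Witness: if c then if c then z else z

Derivation 1: Tail ⇒ if c then Tail ⇒ if c then if c then Tail else Tail ⇒ if c then if c then z else Tail ⇒ if c then if c then z else z
Derivation 2: Tail ⇒ if c then Tail else Tail ⇒ if c then if c then Tail else Tail ⇒ if c then if c then z else Tail ⇒ if c then if c then z else z

Two distinct leftmost derivations for the same string.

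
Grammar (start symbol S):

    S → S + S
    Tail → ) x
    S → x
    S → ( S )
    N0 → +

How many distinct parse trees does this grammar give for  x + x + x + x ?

Parse trees for x + x + x + x:
  [S [S x] + [S [S x] + [S [S x] + [S x]]]]
  [S [S x] + [S [S [S x] + [S x]] + [S x]]]
  [S [S [S x] + [S x]] + [S [S x] + [S x]]]
  [S [S [S x] + [S [S x] + [S x]]] + [S x]]
  [S [S [S [S x] + [S x]] + [S x]] + [S x]]

5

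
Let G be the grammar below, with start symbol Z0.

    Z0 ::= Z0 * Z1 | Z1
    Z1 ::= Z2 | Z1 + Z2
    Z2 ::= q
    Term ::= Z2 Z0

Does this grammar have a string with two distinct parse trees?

Only Z0, Z1, Z2 are reachable from Z0; ignoring the rest: The grammar is stratified — Z0 handles '*' (left-recursive), Z1 handles '+', Z2 atoms. Each operator has a fixed associativity and precedence level, so every string has one parse.

Unambiguous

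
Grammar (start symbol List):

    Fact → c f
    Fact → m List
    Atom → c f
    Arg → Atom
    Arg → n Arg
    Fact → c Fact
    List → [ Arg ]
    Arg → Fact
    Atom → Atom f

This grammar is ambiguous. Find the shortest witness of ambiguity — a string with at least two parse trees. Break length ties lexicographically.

[ c f ]

length 4: [ c f ] has 2 parse trees

Two derivations of [ c f ]:
  List ⇒ [ Arg ] ⇒ [ Atom ] ⇒ [ c f ]
  List ⇒ [ Arg ] ⇒ [ Fact ] ⇒ [ c f ]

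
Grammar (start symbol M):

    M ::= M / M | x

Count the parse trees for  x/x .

Parse trees for x/x:
  [M [M x] / [M x]]

1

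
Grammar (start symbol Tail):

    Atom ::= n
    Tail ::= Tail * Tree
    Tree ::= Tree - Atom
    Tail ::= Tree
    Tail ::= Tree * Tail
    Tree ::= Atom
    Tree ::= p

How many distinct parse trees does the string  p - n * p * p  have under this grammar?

Parse trees for p - n * p * p:
  [Tail [Tail [Tail [Tree [Tree p] - [Atom n]]] * [Tree p]] * [Tree p]]
  [Tail [Tail [Tree [Tree p] - [Atom n]] * [Tail [Tree p]]] * [Tree p]]
  [Tail [Tree [Tree p] - [Atom n]] * [Tail [Tail [Tree p]] * [Tree p]]]
  [Tail [Tree [Tree p] - [Atom n]] * [Tail [Tree p] * [Tail [Tree p]]]]

4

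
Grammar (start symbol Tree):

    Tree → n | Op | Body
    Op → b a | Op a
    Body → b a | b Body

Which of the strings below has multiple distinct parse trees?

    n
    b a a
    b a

n: 1 tree
b a a: 1 tree
b a: 2 trees

b a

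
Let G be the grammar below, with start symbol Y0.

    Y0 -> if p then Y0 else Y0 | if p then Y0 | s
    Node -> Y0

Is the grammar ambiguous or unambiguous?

Witness: if p then if p then s else s

Derivation 1: Y0 ⇒ if p then Y0 else Y0 ⇒ if p then if p then Y0 else Y0 ⇒ if p then if p then s else Y0 ⇒ if p then if p then s else s
Derivation 2: Y0 ⇒ if p then Y0 ⇒ if p then if p then Y0 else Y0 ⇒ if p then if p then s else Y0 ⇒ if p then if p then s else s

Two distinct leftmost derivations for the same string.

Ambiguous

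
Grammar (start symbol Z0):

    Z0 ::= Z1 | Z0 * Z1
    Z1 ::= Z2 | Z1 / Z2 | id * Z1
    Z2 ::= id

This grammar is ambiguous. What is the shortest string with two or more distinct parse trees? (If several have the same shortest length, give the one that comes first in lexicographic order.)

id * id

length 1: no string has ≥2 trees
length 3: id * id has 2 parse trees

Two derivations of id * id:
  Z0 ⇒ Z1 ⇒ id * Z1 ⇒ id * Z2 ⇒ id * id
  Z0 ⇒ Z0 * Z1 ⇒ Z1 * Z1 ⇒ Z2 * Z1 ⇒ id * Z1 ⇒ id * Z2 ⇒ id * id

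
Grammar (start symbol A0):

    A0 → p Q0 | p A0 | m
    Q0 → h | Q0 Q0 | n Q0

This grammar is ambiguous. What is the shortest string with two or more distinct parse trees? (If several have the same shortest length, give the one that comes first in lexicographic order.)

length 1: no string has ≥2 trees
length 2: no string has ≥2 trees
length 3: no string has ≥2 trees
length 4: p h h h has 2 parse trees

Two derivations of p h h h:
  A0 ⇒ p Q0 ⇒ p Q0 Q0 ⇒ p h Q0 ⇒ p h Q0 Q0 ⇒ p h h Q0 ⇒ p h h h
  A0 ⇒ p Q0 ⇒ p Q0 Q0 ⇒ p Q0 Q0 Q0 ⇒ p h Q0 Q0 ⇒ p h h Q0 ⇒ p h h h

p h h h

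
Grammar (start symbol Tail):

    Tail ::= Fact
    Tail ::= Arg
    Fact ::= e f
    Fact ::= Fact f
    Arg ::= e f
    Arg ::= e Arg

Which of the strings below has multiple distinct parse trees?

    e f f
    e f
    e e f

e f f: 1 tree
e f: 2 trees
e e f: 1 tree

e f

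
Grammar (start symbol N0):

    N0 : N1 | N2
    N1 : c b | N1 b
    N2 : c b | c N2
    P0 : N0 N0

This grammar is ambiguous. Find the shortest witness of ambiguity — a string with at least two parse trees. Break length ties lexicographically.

length 2: c b has 2 parse trees

Two derivations of c b:
  N0 ⇒ N1 ⇒ c b
  N0 ⇒ N2 ⇒ c b

c b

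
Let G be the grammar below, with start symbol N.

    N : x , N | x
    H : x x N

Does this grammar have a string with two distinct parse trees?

(H is unreachable from N, so its rules don't affect L(N).) The reachable grammar is A → atom sep A | atom. Each atom is followed by either the separator (recurse) or end-of-string (stop) — no choice point.

Unambiguous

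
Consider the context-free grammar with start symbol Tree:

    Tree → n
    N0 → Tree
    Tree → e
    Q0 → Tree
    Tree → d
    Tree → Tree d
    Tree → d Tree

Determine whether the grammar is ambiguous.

Witness: d d

Derivation 1: Tree ⇒ Tree d ⇒ d d
Derivation 2: Tree ⇒ d Tree ⇒ d d

Two distinct leftmost derivations for the same string.

Ambiguous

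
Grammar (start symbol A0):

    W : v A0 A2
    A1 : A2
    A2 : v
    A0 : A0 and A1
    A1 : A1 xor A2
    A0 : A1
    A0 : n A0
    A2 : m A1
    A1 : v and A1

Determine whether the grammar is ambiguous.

Witness: v and v

Derivation 1: A0 ⇒ A0 and A1 ⇒ A1 and A1 ⇒ A2 and A1 ⇒ v and A1 ⇒ v and A2 ⇒ v and v
Derivation 2: A0 ⇒ A1 ⇒ v and A1 ⇒ v and A2 ⇒ v and v

Two distinct leftmost derivations for the same string.

Ambiguous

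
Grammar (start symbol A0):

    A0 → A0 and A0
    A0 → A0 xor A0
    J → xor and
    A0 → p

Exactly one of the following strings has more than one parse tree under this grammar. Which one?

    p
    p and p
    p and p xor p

p and p xor p

p: 1 tree
p and p: 1 tree
p and p xor p: 2 trees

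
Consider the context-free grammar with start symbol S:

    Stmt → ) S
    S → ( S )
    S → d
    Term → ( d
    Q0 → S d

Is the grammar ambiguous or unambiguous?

Only S is reachable from S; ignoring the rest: L(S) is { openⁿ atom closeⁿ : n ≥ 0 }. The bracket depth fixes n, and the derivation is forced at every step.

Unambiguous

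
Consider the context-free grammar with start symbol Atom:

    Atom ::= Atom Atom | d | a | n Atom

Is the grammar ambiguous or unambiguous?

Witness: a a a

Derivation 1: Atom ⇒ Atom Atom ⇒ Atom Atom Atom ⇒ a Atom Atom ⇒ a a Atom ⇒ a a a
Derivation 2: Atom ⇒ Atom Atom ⇒ a Atom ⇒ a Atom Atom ⇒ a a Atom ⇒ a a a

Two distinct leftmost derivations for the same string.

Ambiguous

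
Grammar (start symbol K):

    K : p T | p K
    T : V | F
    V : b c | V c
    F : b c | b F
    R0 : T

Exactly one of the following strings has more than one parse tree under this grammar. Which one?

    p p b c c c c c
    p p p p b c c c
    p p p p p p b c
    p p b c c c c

p p b c c c c c: 1 tree
p p p p b c c c: 1 tree
p p p p p p b c: 2 trees
p p b c c c c: 1 tree

p p p p p p b c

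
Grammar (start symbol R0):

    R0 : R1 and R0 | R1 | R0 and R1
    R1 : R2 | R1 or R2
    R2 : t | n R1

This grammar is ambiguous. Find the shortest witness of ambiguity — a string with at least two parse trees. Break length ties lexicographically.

t and t

length 1: no string has ≥2 trees
length 2: no string has ≥2 trees
length 3: t and t has 2 parse trees

Two derivations of t and t:
  R0 ⇒ R1 and R0 ⇒ R2 and R0 ⇒ t and R0 ⇒ t and R1 ⇒ t and R2 ⇒ t and t
  R0 ⇒ R0 and R1 ⇒ R1 and R1 ⇒ R2 and R1 ⇒ t and R1 ⇒ t and R2 ⇒ t and t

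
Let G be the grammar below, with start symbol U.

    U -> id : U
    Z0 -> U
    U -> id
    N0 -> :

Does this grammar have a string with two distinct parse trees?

Only U is reachable from U; ignoring the rest: The reachable grammar is A → atom sep A | atom. Each atom is followed by either the separator (recurse) or end-of-string (stop) — no choice point.

Unambiguous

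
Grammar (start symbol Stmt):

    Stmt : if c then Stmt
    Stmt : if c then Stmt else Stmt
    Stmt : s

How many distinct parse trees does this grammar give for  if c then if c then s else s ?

Parse trees for if c then if c then s else s:
  [Stmt if c then [Stmt if c then [Stmt s] else [Stmt s]]]
  [Stmt if c then [Stmt if c then [Stmt s]] else [Stmt s]]

2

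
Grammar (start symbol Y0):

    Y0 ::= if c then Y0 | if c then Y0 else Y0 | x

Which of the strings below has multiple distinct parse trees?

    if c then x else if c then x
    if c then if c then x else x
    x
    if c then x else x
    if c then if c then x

if c then if c then x else x

if c then x else if c then x: 1 tree
if c then if c then x else x: 2 trees
x: 1 tree
if c then x else x: 1 tree
if c then if c then x: 1 tree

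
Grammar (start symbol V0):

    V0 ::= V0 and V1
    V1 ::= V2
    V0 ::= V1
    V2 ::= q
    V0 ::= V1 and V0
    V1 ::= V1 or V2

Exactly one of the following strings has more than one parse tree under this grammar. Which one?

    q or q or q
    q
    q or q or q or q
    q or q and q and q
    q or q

q or q or q: 1 tree
q: 1 tree
q or q or q or q: 1 tree
q or q and q and q: 4 trees
q or q: 1 tree

q or q and q and q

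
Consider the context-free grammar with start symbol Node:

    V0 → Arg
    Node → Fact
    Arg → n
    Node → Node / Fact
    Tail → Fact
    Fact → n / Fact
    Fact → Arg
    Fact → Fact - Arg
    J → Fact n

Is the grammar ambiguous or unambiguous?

Ambiguous

Witness: n / n

Derivation 1: Node ⇒ Fact ⇒ n / Fact ⇒ n / Arg ⇒ n / n
Derivation 2: Node ⇒ Node / Fact ⇒ Fact / Fact ⇒ Arg / Fact ⇒ n / Fact ⇒ n / Arg ⇒ n / n

Two distinct leftmost derivations for the same string.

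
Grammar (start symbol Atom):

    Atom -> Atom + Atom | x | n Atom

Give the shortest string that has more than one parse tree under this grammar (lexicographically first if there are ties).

n x + x

length 1: no string has ≥2 trees
length 2: no string has ≥2 trees
length 3: no string has ≥2 trees
length 4: n x + x has 2 parse trees

Two derivations of n x + x:
  Atom ⇒ Atom + Atom ⇒ n Atom + Atom ⇒ n x + Atom ⇒ n x + x
  Atom ⇒ n Atom ⇒ n Atom + Atom ⇒ n x + Atom ⇒ n x + x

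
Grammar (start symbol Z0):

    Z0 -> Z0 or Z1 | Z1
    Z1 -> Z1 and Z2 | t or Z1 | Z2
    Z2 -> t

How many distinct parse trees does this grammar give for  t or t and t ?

Parse trees for t or t and t:
  [Z0 [Z0 [Z1 [Z2 t]]] or [Z1 [Z1 [Z2 t]] and [Z2 t]]]
  [Z0 [Z1 [Z1 t or [Z1 [Z2 t]]] and [Z2 t]]]
  [Z0 [Z1 t or [Z1 [Z1 [Z2 t]] and [Z2 t]]]]

3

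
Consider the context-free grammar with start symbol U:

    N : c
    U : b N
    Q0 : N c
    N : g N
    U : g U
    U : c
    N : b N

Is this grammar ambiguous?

Unambiguous

Only U, N are reachable from U; ignoring the rest: Restricted to the reachable nonterminals, every rule has the form A → t or A → t B, and no two rules for the same A share a first terminal. The grammar encodes a DFA — one run per string.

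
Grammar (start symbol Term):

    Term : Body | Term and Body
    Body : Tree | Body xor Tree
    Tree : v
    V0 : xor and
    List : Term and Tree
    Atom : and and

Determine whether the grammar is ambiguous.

Unambiguous

Only Term, Body, Tree are reachable from Term; ignoring the rest: Term → Term and Body | Body  ;  Body → Body xor Tree | Tree  — a left-associative chain with Tree at the bottom. Each string factors uniquely by precedence.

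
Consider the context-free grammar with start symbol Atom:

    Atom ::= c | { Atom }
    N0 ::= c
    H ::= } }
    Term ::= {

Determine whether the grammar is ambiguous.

(N0, H, Term are unreachable from Atom, so their rules don't affect L(Atom).) L(Atom) is { openⁿ atom closeⁿ : n ≥ 0 }. The bracket depth fixes n, and the derivation is forced at every step.

Unambiguous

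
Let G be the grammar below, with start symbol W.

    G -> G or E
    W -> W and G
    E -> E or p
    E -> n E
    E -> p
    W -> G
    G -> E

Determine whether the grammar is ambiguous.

Ambiguous

Witness: p or p

Derivation 1: W ⇒ G ⇒ G or E ⇒ E or E ⇒ p or E ⇒ p or p
Derivation 2: W ⇒ G ⇒ E ⇒ E or p ⇒ p or p

Two distinct leftmost derivations for the same string.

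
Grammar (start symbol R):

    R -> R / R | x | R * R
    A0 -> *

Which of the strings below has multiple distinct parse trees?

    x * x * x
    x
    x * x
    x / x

x * x * x

x * x * x: 2 trees
x: 1 tree
x * x: 1 tree
x / x: 1 tree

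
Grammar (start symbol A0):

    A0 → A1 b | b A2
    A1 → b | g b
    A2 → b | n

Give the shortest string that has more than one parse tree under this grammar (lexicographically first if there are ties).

b b

length 2: b b has 2 parse trees

Two derivations of b b:
  A0 ⇒ A1 b ⇒ b b
  A0 ⇒ b A2 ⇒ b b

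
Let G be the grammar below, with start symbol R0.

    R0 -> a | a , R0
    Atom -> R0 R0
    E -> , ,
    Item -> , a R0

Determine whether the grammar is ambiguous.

(Atom, E, Item are unreachable from R0, so their rules don't affect L(R0).) Right-recursive list with a separator: after each atom, whether the separator follows determines the rule. One parse per string.

Unambiguous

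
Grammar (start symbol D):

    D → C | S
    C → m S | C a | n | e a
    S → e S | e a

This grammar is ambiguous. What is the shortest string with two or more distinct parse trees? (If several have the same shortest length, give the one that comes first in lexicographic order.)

e a

length 1: no string has ≥2 trees
length 2: e a has 2 parse trees

Two derivations of e a:
  D ⇒ C ⇒ e a
  D ⇒ S ⇒ e a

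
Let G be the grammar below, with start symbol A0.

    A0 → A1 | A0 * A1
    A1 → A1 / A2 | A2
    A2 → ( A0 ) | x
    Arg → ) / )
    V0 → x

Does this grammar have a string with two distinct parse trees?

Unambiguous

Only A0, A1, A2 are reachable from A0; ignoring the rest: This is a standard precedence ladder (A0 over A1 over A2), with each level left-recursive on its own operator ('*' at A0, '/' at A1). That structure is LR(1), hence unambiguous.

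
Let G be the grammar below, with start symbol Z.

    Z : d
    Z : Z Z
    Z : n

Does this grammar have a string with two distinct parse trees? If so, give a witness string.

Ambiguous

Witness: d d d

Derivation 1: Z ⇒ Z Z ⇒ d Z ⇒ d Z Z ⇒ d d Z ⇒ d d d
Derivation 2: Z ⇒ Z Z ⇒ Z Z Z ⇒ d Z Z ⇒ d d Z ⇒ d d d

Two distinct leftmost derivations for the same string.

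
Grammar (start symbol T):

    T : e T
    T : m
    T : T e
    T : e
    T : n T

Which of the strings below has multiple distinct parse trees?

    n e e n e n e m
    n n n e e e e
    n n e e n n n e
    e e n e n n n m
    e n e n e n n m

n n n e e e e

n e e n e n e m: 1 tree
n n n e e e e: 42 trees
n n e e n n n e: 1 tree
e e n e n n n m: 1 tree
e n e n e n n m: 1 tree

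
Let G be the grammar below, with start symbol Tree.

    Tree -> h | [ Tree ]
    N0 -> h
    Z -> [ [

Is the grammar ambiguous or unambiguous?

Only Tree is reachable from Tree; ignoring the rest: Each string is a nest of matched brackets around a single atom. An opening bracket forces the recursive rule; an atom forces the base rule.

Unambiguous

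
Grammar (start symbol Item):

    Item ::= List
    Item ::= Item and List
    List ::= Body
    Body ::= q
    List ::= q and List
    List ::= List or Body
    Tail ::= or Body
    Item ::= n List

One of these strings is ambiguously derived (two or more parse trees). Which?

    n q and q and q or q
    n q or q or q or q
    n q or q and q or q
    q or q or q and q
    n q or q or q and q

n q and q and q or q

n q and q and q or q: 7 trees
n q or q or q or q: 1 tree
n q or q and q or q: 1 tree
q or q or q and q: 1 tree
n q or q or q and q: 1 tree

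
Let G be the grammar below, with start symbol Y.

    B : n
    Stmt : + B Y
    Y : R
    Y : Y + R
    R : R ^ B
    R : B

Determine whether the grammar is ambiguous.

Unambiguous

(Stmt is unreachable from Y, so its rules don't affect L(Y).) This is a standard precedence ladder (Y over R over B), with each level left-recursive on its own operator ('+' at Y, '^' at R). That structure is LR(1), hence unambiguous.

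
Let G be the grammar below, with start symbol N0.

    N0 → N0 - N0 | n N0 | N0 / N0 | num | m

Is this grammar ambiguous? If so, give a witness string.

Witness: n m - m

Derivation 1: N0 ⇒ N0 - N0 ⇒ n N0 - N0 ⇒ n m - N0 ⇒ n m - m
Derivation 2: N0 ⇒ n N0 ⇒ n N0 - N0 ⇒ n m - N0 ⇒ n m - m

Two distinct leftmost derivations for the same string.

Ambiguous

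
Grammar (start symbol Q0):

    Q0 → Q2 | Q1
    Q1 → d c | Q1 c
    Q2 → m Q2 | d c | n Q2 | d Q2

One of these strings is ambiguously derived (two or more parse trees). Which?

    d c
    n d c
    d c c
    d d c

d c: 2 trees
n d c: 1 tree
d c c: 1 tree
d d c: 1 tree

d c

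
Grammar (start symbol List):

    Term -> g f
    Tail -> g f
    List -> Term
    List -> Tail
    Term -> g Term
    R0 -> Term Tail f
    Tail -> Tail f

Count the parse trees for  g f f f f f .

Parse trees for g f f f f f:
  [List [Tail [Tail [Tail [Tail [Tail g f] f] f] f] f]]

1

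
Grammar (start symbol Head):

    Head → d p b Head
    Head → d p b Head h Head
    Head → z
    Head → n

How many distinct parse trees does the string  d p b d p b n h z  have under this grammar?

Parse trees for d p b d p b n h z:
  [Head d p b [Head d p b [Head n] h [Head z]]]
  [Head d p b [Head d p b [Head n]] h [Head z]]

2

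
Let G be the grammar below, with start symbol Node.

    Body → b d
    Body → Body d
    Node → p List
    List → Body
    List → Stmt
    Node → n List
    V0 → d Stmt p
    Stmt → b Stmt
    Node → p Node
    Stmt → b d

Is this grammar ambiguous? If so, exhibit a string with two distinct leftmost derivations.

Witness: n b d

Derivation 1: Node ⇒ n List ⇒ n Body ⇒ n b d
Derivation 2: Node ⇒ n List ⇒ n Stmt ⇒ n b d

Two distinct leftmost derivations for the same string.

Ambiguous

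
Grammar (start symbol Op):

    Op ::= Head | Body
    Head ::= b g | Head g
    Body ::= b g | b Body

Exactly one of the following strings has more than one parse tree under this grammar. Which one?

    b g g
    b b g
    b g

b g

b g g: 1 tree
b b g: 1 tree
b g: 2 trees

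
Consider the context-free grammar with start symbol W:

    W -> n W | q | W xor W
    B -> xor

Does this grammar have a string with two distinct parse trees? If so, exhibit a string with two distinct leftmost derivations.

Witness: n q xor q

Derivation 1: W ⇒ n W ⇒ n W xor W ⇒ n q xor W ⇒ n q xor q
Derivation 2: W ⇒ W xor W ⇒ n W xor W ⇒ n q xor W ⇒ n q xor q

Two distinct leftmost derivations for the same string.

Ambiguous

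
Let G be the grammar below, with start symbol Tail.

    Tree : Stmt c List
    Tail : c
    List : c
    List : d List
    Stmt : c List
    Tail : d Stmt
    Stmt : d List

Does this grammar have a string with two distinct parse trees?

Only Tail, Stmt, List are reachable from Tail; ignoring the rest: The reachable rules are right-linear with at most one rule per (nonterminal, next-terminal) pair. Each input token forces the next rule, so parsing is deterministic.

Unambiguous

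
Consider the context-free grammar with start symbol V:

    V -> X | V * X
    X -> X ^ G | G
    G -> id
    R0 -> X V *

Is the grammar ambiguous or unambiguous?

(R0 is unreachable from V, so its rules don't affect L(V).) V → V * X | X  ;  X → X ^ G | G  — a left-associative chain with G at the bottom. Each string factors uniquely by precedence.

Unambiguous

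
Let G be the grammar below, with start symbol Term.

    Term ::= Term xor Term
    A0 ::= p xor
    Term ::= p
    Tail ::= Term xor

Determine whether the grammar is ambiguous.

Witness: p xor p xor p

Derivation 1: Term ⇒ Term xor Term ⇒ Term xor Term xor Term ⇒ p xor Term xor Term ⇒ p xor p xor Term ⇒ p xor p xor p
Derivation 2: Term ⇒ Term xor Term ⇒ p xor Term ⇒ p xor Term xor Term ⇒ p xor p xor Term ⇒ p xor p xor p

Two distinct leftmost derivations for the same string.

Ambiguous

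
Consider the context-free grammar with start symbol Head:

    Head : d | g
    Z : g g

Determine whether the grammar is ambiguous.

(Z is unreachable from Head, so its rules don't affect L(Head).) Restricted to the reachable nonterminals, every rule has the form A → t or A → t B, and no two rules for the same A share a first terminal. The grammar encodes a DFA — one run per string.

Unambiguous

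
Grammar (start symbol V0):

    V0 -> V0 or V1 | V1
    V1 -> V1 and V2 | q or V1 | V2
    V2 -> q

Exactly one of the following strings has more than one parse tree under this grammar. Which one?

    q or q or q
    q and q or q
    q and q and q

q or q or q: 4 trees
q and q or q: 1 tree
q and q and q: 1 tree

q or q or q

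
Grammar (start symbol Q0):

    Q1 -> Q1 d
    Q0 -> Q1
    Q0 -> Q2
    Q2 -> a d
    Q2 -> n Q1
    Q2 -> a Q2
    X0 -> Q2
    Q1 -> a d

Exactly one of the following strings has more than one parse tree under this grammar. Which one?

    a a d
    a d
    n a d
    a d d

a a d: 1 tree
a d: 2 trees
n a d: 1 tree
a d d: 1 tree

a d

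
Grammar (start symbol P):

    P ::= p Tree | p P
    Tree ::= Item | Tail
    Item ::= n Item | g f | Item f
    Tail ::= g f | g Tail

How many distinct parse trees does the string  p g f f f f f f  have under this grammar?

1

Parse trees for p g f f f f f f:
  [P p [Tree [Item [Item [Item [Item [Item [Item g f] f] f] f] f] f]]]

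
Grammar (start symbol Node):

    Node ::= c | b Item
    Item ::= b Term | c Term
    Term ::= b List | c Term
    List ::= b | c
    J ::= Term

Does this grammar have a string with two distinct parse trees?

Unambiguous

Only Node, Item, Term, List are reachable from Node; ignoring the rest: Restricted to the reachable nonterminals, every rule has the form A → t or A → t B, and no two rules for the same A share a first terminal. The grammar encodes a DFA — one run per string.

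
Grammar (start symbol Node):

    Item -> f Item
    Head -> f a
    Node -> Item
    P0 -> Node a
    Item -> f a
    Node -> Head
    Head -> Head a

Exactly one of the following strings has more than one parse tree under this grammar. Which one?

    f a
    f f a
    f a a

f a

f a: 2 trees
f f a: 1 tree
f a a: 1 tree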